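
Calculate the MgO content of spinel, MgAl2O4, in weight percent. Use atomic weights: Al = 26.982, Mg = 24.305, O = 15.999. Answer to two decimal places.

28.33 wt%

M(MgAl2O4) = 142.265 g/mol; M(MgO) = 40.304 g/mol.
Moles MgO per formula unit = 1 Mg ÷ 1 = 1.0000.
MgO fraction = (1.0000 × 40.304) / 142.265 = 40.304/142.265 = 0.2833.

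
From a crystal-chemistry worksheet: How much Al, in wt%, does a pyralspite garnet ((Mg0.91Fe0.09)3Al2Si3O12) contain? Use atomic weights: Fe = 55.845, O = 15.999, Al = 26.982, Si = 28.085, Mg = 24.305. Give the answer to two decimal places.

13.11 wt%

Formula mass = 2.73×24.305 + 0.27×55.845 + 2×26.982 + 3×28.085 + 12×15.999 = 411.638 g/mol, of which 53.964 g is Al.
So Al makes up 53.964/411.638 = 0.1311 of the mass, i.e. 13.11%.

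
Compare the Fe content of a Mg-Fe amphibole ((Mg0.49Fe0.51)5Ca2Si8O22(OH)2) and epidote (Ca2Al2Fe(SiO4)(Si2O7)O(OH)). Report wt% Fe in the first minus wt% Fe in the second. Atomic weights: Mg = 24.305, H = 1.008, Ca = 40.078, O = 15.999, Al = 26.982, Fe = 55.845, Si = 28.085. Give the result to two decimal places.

4.39 percentage points

First mineral: 142.405 g Fe in 892.780 g formula = 15.95 wt% Fe.
Second mineral: 55.845 g Fe in 483.215 g formula = 11.56 wt% Fe.
15.95% − 11.56% gives a difference of 4.39 percentage points.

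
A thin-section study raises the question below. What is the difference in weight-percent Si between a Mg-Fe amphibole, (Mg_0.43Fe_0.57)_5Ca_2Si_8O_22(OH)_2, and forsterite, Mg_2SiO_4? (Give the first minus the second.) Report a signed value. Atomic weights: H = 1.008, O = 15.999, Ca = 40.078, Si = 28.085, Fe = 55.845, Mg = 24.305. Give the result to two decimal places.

4.94 percentage points

First mineral: 224.680 g Si in 902.242 g formula = 24.90 wt% Si.
Second mineral: 28.085 g Si in 140.691 g formula = 19.96 wt% Si.
24.90% − 19.96% gives a difference of 4.94 percentage points.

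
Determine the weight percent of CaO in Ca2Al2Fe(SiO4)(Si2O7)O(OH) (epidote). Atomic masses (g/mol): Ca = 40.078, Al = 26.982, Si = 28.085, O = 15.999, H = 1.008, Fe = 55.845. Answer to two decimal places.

23.21 wt%

Formula mass = 483.215 g/mol.
2 Ca → 2.0000 mol CaO per formula unit; M(CaO) = 56.077, so CaO mass = 112.154 g.
112.154/483.215 × 100 = 23.21 wt%.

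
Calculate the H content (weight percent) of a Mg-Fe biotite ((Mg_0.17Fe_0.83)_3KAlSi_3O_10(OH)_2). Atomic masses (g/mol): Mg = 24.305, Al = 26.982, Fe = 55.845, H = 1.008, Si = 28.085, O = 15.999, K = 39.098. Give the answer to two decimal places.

0.41 weight percent

Formula mass = 0.51×24.305 + 2.49×55.845 + 1×39.098 + 1×26.982 + 3×28.085 + 12×15.999 + 2×1.008 = 495.789 g/mol, of which 2.016 g is H.
So H makes up 2.016/495.789 = 0.0041 of the mass, i.e. 0.41%.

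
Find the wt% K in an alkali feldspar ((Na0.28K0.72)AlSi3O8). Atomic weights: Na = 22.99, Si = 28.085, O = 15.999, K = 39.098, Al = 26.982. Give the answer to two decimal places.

10.28 wt%

M((Na0.28K0.72)AlSi3O8) = 273.817 g/mol.
K contributes 0.72 × 39.098 = 28.151 g per mole.
28.151/273.817 = 0.1028 → 10.28%.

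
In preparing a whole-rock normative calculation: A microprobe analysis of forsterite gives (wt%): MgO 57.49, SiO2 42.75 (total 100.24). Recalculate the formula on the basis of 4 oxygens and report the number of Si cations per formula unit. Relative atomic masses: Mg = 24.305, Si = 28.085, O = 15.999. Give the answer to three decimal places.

57.49 wt% MgO ÷ 40.304 g/mol = 1.42641 mol, giving 1.42641 Mg and 1.42641 O.
42.75 wt% SiO2 ÷ 60.083 g/mol = 0.71152 mol, giving 0.71152 Si and 1.42304 O.
Oxygen sums to 2.84945; scaling by 4/2.84945 = 1.40378 puts the formula on 4 O.
Si: 0.71152 × 1.40378 = 0.999 atoms per formula unit.

0.999 Si apfu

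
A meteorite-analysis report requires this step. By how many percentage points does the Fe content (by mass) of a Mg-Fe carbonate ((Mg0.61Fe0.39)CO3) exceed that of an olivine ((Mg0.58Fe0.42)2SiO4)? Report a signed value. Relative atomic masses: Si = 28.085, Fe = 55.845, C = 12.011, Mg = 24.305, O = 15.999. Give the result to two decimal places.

-5.52 percentage points

M((Mg0.61Fe0.39)CO3) = 96.614 g/mol, so wt% Fe = 21.780/96.614 × 100 = 22.54%.
M((Mg0.58Fe0.42)2SiO4) = 167.185 g/mol, so wt% Fe = 46.910/167.185 × 100 = 28.06%.
22.54 − 28.06 = -5.52 pp.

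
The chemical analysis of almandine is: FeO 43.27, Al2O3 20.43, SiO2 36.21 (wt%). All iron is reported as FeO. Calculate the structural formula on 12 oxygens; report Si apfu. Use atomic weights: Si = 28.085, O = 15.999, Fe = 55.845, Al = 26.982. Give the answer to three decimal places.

3.002 Si apfu

43.27 wt% FeO ÷ 71.844 g/mol = 0.60228 mol, giving 0.60228 Fe and 0.60228 O.
20.43 wt% Al2O3 ÷ 101.961 g/mol = 0.20037 mol, giving 0.40074 Al and 0.60111 O.
36.21 wt% SiO2 ÷ 60.083 g/mol = 0.60267 mol, giving 0.60267 Si and 1.20534 O.
Oxygen sums to 2.40873; scaling by 12/2.40873 = 4.98188 puts the formula on 12 O.
Si: 0.60267 × 4.98188 = 3.002 atoms per formula unit.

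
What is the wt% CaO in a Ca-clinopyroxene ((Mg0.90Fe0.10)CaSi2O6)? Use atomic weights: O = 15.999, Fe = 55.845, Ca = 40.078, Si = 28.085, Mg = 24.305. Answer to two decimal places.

Formula mass = 219.701 g/mol.
1 Ca → 1.0000 mol CaO per formula unit; M(CaO) = 56.077, so CaO mass = 56.077 g.
56.077/219.701 × 100 = 25.52 wt%.

25.52 wt%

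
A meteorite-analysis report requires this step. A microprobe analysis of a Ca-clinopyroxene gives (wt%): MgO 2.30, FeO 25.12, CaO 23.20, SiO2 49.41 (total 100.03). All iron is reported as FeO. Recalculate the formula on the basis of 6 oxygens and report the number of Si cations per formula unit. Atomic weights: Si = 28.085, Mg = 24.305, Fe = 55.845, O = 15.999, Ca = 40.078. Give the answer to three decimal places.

2.30 wt% MgO ÷ 40.304 g/mol = 0.05707 mol, giving 0.05707 Mg and 0.05707 O.
25.12 wt% FeO ÷ 71.844 g/mol = 0.34965 mol, giving 0.34965 Fe and 0.34965 O.
23.20 wt% CaO ÷ 56.077 g/mol = 0.41372 mol, giving 0.41372 Ca and 0.41372 O.
49.41 wt% SiO2 ÷ 60.083 g/mol = 0.82236 mol, giving 0.82236 Si and 1.64472 O.
Oxygen sums to 2.46516; scaling by 6/2.46516 = 2.43392 puts the formula on 6 O.
Si: 0.82236 × 2.43392 = 2.002 atoms per formula unit.

2.002 Si apfu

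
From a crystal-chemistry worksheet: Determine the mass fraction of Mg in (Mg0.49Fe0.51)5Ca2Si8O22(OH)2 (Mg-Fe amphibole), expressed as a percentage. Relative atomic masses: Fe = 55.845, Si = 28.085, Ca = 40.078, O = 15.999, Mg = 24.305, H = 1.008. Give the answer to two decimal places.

Molar mass of (Mg0.49Fe0.51)5Ca2Si8O22(OH)2: 2.45·24.305 + 2.55·55.845 + 2·40.078 + 8·28.085 + 24·15.999 + 2·1.008 = 892.780 g/mol.
Mass of Mg per formula unit: 2.45 × 24.305 = 59.547 g.
Weight fraction Mg = 59.547 / 892.780 = 0.0667.

6.67 wt%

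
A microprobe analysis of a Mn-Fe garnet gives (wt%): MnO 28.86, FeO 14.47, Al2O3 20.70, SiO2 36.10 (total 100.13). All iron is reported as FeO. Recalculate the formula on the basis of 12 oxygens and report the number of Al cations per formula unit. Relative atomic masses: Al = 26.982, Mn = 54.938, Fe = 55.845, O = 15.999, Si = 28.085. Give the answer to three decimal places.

2.014 Al apfu

28.86 wt% MnO ÷ 70.937 g/mol = 0.40684 mol, giving 0.40684 Mn and 0.40684 O.
14.47 wt% FeO ÷ 71.844 g/mol = 0.20141 mol, giving 0.20141 Fe and 0.20141 O.
20.70 wt% Al2O3 ÷ 101.961 g/mol = 0.20302 mol, giving 0.40604 Al and 0.60906 O.
36.10 wt% SiO2 ÷ 60.083 g/mol = 0.60084 mol, giving 0.60084 Si and 1.20168 O.
Oxygen sums to 2.41899; scaling by 12/2.41899 = 4.96075 puts the formula on 12 O.
Al: 0.40604 × 4.96075 = 2.014 atoms per formula unit.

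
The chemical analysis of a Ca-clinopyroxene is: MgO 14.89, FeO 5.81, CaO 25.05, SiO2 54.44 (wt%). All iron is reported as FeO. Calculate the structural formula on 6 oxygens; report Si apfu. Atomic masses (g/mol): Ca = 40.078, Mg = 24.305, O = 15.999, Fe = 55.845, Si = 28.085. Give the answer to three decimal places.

MgO: 14.89/40.304 = 0.36944 mol → 0.36944 mol Mg, 0.36944 mol O.
FeO: 5.81/71.844 = 0.08087 mol → 0.08087 mol Fe, 0.08087 mol O.
CaO: 25.05/56.077 = 0.44671 mol → 0.44671 mol Ca, 0.44671 mol O.
SiO2: 54.44/60.083 = 0.90608 mol → 0.90608 mol Si, 1.81216 mol O.
Total oxygen = 2.70918 mol. Normalization factor = 6/2.70918 = 2.21469.
Si per 6 O = 0.90608 × 2.21469 = 2.007.

2.007 Si apfu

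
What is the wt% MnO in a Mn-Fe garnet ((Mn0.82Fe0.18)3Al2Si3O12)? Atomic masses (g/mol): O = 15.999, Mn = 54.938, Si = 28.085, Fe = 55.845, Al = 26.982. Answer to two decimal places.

Molar mass of (Mn0.82Fe0.18)3Al2Si3O12 = 2.46·54.938 + 0.54·55.845 + 2·26.982 + 3·28.085 + 12·15.999 = 495.511 g/mol.
Each formula unit contains 2.46 Mn, equivalent to 2.46/1 = 2.4600 mol MnO.
M(MnO) = 1×54.938 + 1×15.999 = 70.937 g/mol.
Mass of MnO per formula unit = 2.4600 × 70.937 = 174.505 g.
MnO wt% = 174.505 / 495.511 × 100 = 35.22%.

35.22 wt%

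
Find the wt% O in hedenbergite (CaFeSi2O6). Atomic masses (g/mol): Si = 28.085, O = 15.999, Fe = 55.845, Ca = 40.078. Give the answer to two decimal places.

M(CaFeSi2O6) = 248.087 g/mol.
O contributes 6 × 15.999 = 95.994 g per mole.
95.994/248.087 = 0.3869 → 38.69%.

38.69 wt%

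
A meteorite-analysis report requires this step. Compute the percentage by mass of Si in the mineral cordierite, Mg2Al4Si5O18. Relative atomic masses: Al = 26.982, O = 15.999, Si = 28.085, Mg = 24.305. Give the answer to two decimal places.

24.01 weight percent

Formula mass = 2×24.305 + 4×26.982 + 5×28.085 + 18×15.999 = 584.945 g/mol, of which 140.425 g is Si.
So Si makes up 140.425/584.945 = 0.2401 of the mass, i.e. 24.01%.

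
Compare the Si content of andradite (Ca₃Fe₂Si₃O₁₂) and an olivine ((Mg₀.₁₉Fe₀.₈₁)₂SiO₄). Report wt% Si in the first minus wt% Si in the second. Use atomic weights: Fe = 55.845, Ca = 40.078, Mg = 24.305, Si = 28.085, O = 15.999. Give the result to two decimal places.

First mineral: 84.255 g Si in 508.167 g formula = 16.58 wt% Si.
Second mineral: 28.085 g Si in 191.786 g formula = 14.64 wt% Si.
16.58% − 14.64% gives a difference of 1.94 percentage points.

1.94 percentage points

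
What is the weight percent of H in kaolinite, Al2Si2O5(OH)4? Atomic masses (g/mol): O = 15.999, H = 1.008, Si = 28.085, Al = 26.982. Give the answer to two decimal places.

M(Al2Si2O5(OH)4) = 258.157 g/mol.
H contributes 4 × 1.008 = 4.032 g per mole.
4.032/258.157 = 0.0156 → 1.56%.

1.56 mass %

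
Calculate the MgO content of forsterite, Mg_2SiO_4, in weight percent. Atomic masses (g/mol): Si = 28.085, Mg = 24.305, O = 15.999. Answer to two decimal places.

57.29 wt%

Molar mass of Mg_2SiO_4 = 2·24.305 + 1·28.085 + 4·15.999 = 140.691 g/mol.
Each formula unit contains 2 Mg, equivalent to 2/1 = 2.0000 mol MgO.
M(MgO) = 1×24.305 + 1×15.999 = 40.304 g/mol.
Mass of MgO per formula unit = 2.0000 × 40.304 = 80.608 g.
MgO wt% = 80.608 / 140.691 × 100 = 57.29%.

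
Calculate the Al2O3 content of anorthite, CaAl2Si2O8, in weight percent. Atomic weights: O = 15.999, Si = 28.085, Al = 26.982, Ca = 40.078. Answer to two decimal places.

M(CaAl2Si2O8) = 278.204 g/mol; M(Al2O3) = 101.961 g/mol.
Moles Al2O3 per formula unit = 2 Al ÷ 2 = 1.0000.
Al2O3 fraction = (1.0000 × 101.961) / 278.204 = 101.961/278.204 = 0.3665.

36.65 wt%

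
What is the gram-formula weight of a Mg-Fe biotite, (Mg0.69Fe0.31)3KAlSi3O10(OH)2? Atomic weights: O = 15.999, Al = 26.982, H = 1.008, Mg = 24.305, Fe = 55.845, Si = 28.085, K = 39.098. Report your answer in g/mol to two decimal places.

The formula mass is the sum 2.07×24.305 + 0.93×55.845 + 1×39.098 + 1×26.982 + 3×28.085 + 12×15.999 + 2×1.008.

446.59 g/mol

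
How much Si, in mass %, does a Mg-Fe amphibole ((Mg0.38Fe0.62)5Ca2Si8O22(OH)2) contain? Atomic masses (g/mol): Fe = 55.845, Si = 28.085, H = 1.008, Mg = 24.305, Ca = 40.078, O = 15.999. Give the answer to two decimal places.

M((Mg0.38Fe0.62)5Ca2Si8O22(OH)2) = 910.127 g/mol.
Si contributes 8 × 28.085 = 224.680 g per mole.
224.680/910.127 = 0.2469 → 24.69%.

24.69 mass %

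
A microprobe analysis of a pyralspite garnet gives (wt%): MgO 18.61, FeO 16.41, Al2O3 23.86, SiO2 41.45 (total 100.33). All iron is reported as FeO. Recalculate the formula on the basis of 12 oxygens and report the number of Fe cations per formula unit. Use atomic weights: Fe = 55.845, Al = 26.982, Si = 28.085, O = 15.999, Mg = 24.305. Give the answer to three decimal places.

0.989 Fe apfu

18.61 wt% MgO ÷ 40.304 g/mol = 0.46174 mol, giving 0.46174 Mg and 0.46174 O.
16.41 wt% FeO ÷ 71.844 g/mol = 0.22841 mol, giving 0.22841 Fe and 0.22841 O.
23.86 wt% Al2O3 ÷ 101.961 g/mol = 0.23401 mol, giving 0.46802 Al and 0.70203 O.
41.45 wt% SiO2 ÷ 60.083 g/mol = 0.68988 mol, giving 0.68988 Si and 1.37976 O.
Oxygen sums to 2.77194; scaling by 12/2.77194 = 4.32910 puts the formula on 12 O.
Fe: 0.22841 × 4.32910 = 0.989 atoms per formula unit.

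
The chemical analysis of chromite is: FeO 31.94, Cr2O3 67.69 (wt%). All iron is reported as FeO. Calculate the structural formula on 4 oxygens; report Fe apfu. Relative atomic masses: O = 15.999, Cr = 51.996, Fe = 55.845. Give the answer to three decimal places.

FeO: 31.94/71.844 = 0.44457 mol → 0.44457 mol Fe, 0.44457 mol O.
Cr2O3: 67.69/151.989 = 0.44536 mol → 0.89072 mol Cr, 1.33608 mol O.
Total oxygen = 1.78065 mol. Normalization factor = 4/1.78065 = 2.24637.
Fe per 4 O = 0.44457 × 2.24637 = 0.999.

0.999 Fe apfu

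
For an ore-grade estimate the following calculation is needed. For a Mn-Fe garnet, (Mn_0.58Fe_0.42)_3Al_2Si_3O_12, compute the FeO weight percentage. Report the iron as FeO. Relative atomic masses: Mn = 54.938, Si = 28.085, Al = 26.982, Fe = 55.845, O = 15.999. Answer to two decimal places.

Molar mass of (Mn_0.58Fe_0.42)_3Al_2Si_3O_12 = 1.74·54.938 + 1.26·55.845 + 2·26.982 + 3·28.085 + 12·15.999 = 496.164 g/mol.
Each formula unit contains 1.26 Fe, equivalent to 1.26/1 = 1.2600 mol FeO.
M(FeO) = 1×55.845 + 1×15.999 = 71.844 g/mol.
Mass of FeO per formula unit = 1.2600 × 71.844 = 90.523 g.
FeO wt% = 90.523 / 496.164 × 100 = 18.24%.

18.24 wt%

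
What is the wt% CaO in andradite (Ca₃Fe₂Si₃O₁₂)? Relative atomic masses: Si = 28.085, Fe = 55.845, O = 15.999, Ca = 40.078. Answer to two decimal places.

33.11 wt%

M(Ca₃Fe₂Si₃O₁₂) = 508.167 g/mol; M(CaO) = 56.077 g/mol.
Moles CaO per formula unit = 3 Ca ÷ 1 = 3.0000.
CaO fraction = (3.0000 × 56.077) / 508.167 = 168.231/508.167 = 0.3311.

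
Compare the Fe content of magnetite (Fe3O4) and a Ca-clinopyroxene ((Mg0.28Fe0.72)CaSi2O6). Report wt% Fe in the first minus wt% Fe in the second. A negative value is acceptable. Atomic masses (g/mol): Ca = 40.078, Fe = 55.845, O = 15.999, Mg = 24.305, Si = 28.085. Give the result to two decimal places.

Fe in Fe3O4: molar mass 231.531 g/mol; 3×55.845 = 167.535 g → 72.36 wt%.
Fe in (Mg0.28Fe0.72)CaSi2O6: molar mass 239.256 g/mol; 0.72×55.845 = 40.208 g → 16.81 wt%.
Difference = 72.36 − 16.81 = 55.55 percentage points.

55.55 percentage points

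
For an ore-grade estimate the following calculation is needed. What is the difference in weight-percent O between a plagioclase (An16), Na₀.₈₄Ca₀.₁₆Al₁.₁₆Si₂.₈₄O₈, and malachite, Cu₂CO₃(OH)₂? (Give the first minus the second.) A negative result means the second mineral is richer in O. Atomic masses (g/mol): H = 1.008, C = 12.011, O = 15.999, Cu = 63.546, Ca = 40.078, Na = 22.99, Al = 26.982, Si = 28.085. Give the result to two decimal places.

First mineral: 127.992 g O in 264.777 g formula = 48.34 wt% O.
Second mineral: 79.995 g O in 221.114 g formula = 36.18 wt% O.
48.34% − 36.18% gives a difference of 12.16 percentage points.

12.16 percentage points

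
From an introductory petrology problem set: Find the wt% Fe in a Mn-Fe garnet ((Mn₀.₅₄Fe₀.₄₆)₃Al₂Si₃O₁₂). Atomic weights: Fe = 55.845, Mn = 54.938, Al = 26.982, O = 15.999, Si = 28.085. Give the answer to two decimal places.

15.53 weight percent

Formula mass = 1.62·54.938 + 1.38·55.845 + 2·26.982 + 3·28.085 + 12·15.999 = 496.273 g/mol, of which 77.066 g is Fe.
So Fe makes up 77.066/496.273 = 0.1553 of the mass, i.e. 15.53%.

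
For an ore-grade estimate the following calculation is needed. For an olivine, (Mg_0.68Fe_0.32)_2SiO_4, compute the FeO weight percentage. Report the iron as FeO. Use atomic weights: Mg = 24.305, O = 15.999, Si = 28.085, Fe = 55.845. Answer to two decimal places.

28.58 wt%

M((Mg_0.68Fe_0.32)_2SiO_4) = 160.877 g/mol; M(FeO) = 71.844 g/mol.
Moles FeO per formula unit = 0.64 Fe ÷ 1 = 0.6400.
FeO fraction = (0.6400 × 71.844) / 160.877 = 45.980/160.877 = 0.2858.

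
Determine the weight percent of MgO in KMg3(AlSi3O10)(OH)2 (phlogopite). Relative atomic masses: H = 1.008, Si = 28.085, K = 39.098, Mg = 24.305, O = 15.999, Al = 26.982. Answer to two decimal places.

28.98 wt%

M(KMg3(AlSi3O10)(OH)2) = 417.254 g/mol; M(MgO) = 40.304 g/mol.
Moles MgO per formula unit = 3 Mg ÷ 1 = 3.0000.
MgO fraction = (3.0000 × 40.304) / 417.254 = 120.912/417.254 = 0.2898.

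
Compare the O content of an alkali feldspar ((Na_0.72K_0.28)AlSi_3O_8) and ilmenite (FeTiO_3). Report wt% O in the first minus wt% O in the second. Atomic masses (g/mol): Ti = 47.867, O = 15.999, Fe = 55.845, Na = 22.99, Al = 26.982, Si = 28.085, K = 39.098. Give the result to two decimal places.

16.35 percentage points

O in (Na_0.72K_0.28)AlSi_3O_8: molar mass 266.729 g/mol; 8×15.999 = 127.992 g → 47.99 wt%.
O in FeTiO_3: molar mass 151.709 g/mol; 3×15.999 = 47.997 g → 31.64 wt%.
Difference = 47.99 − 31.64 = 16.35 percentage points.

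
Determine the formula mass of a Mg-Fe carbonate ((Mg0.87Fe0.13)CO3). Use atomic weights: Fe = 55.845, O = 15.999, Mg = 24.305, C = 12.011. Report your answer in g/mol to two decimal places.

88.41 g/mol

M = 0.87·24.305 + 0.13·55.845 + 1·12.011 + 3·15.999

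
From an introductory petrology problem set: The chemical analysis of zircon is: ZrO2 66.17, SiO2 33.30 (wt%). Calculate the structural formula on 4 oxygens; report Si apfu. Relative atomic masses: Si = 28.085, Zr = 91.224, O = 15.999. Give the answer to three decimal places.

ZrO2: 66.17/123.222 = 0.53700 mol → 0.53700 mol Zr, 1.07400 mol O.
SiO2: 33.30/60.083 = 0.55423 mol → 0.55423 mol Si, 1.10846 mol O.
Total oxygen = 2.18246 mol. Normalization factor = 4/2.18246 = 1.83279.
Si per 4 O = 0.55423 × 1.83279 = 1.016.

1.016 Si apfu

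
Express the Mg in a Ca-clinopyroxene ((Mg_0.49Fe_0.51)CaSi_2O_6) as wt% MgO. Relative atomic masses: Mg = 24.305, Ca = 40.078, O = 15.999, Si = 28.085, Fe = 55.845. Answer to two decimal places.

8.49 wt%

Molar mass of (Mg_0.49Fe_0.51)CaSi_2O_6 = 0.49×24.305 + 0.51×55.845 + 1×40.078 + 2×28.085 + 6×15.999 = 232.632 g/mol.
Each formula unit contains 0.49 Mg, equivalent to 0.49/1 = 0.4900 mol MgO.
M(MgO) = 1×24.305 + 1×15.999 = 40.304 g/mol.
Mass of MgO per formula unit = 0.4900 × 40.304 = 19.749 g.
MgO wt% = 19.749 / 232.632 × 100 = 8.49%.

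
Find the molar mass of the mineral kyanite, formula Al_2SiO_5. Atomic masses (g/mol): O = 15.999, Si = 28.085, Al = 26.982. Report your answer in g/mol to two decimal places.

M = 2×26.982 + 1×28.085 + 5×15.999

162.04 g/mol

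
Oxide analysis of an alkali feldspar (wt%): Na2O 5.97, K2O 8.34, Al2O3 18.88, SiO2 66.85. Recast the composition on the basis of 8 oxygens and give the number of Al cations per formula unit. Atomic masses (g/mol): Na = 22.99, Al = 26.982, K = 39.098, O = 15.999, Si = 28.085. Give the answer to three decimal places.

Na2O (M=61.979): mol = 0.09632; Na = 0.19264, O = 0.09632.
K2O (M=94.195): mol = 0.08854; K = 0.17708, O = 0.08854.
Al2O3 (M=101.961): mol = 0.18517; Al = 0.37034, O = 0.55551.
SiO2 (M=60.083): mol = 1.11263; Si = 1.11263, O = 2.22526.
ΣO = 2.96563; factor = 8/ΣO = 2.69757.
Al apfu = 0.37034 × 2.69757 = 0.999.

0.999 Al apfu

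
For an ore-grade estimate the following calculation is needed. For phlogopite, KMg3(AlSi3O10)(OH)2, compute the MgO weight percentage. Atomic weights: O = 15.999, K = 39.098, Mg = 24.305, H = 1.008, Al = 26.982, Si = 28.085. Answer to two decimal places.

28.98 wt%

M(KMg3(AlSi3O10)(OH)2) = 417.254 g/mol; M(MgO) = 40.304 g/mol.
Moles MgO per formula unit = 3 Mg ÷ 1 = 3.0000.
MgO fraction = (3.0000 × 40.304) / 417.254 = 120.912/417.254 = 0.2898.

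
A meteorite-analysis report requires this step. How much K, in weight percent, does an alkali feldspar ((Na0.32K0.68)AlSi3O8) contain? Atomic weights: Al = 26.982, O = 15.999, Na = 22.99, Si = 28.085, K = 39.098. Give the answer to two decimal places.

Molar mass of (Na0.32K0.68)AlSi3O8: 0.32×22.99 + 0.68×39.098 + 1×26.982 + 3×28.085 + 8×15.999 = 273.172 g/mol.
Mass of K per formula unit: 0.68 × 39.098 = 26.587 g.
Weight fraction K = 26.587 / 273.172 = 0.0973.

9.73 weight percent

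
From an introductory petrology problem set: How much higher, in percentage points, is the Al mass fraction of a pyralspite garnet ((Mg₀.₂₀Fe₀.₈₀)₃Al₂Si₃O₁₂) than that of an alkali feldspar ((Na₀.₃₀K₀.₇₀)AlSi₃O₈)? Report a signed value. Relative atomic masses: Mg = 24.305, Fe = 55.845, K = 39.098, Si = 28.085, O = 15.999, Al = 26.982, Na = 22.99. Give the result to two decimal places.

First mineral: 53.964 g Al in 478.818 g formula = 11.27 wt% Al.
Second mineral: 26.982 g Al in 273.495 g formula = 9.87 wt% Al.
11.27% − 9.87% gives a difference of 1.40 percentage points.

1.40 percentage points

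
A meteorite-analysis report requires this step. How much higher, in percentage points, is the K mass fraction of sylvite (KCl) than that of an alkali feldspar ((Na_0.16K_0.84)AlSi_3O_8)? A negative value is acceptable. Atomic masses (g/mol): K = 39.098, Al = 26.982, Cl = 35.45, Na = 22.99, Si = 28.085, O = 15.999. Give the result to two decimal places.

40.54 percentage points

K in KCl: molar mass 74.548 g/mol; 1×39.098 = 39.098 g → 52.45 wt%.
K in (Na_0.16K_0.84)AlSi_3O_8: molar mass 275.750 g/mol; 0.84×39.098 = 32.842 g → 11.91 wt%.
Difference = 52.45 − 11.91 = 40.54 percentage points.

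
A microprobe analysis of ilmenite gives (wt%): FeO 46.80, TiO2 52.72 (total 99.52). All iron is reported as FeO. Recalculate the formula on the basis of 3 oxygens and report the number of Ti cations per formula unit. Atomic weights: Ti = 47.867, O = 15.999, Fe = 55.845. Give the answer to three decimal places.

1.004 Ti apfu

46.80 wt% FeO ÷ 71.844 g/mol = 0.65141 mol, giving 0.65141 Fe and 0.65141 O.
52.72 wt% TiO2 ÷ 79.865 g/mol = 0.66011 mol, giving 0.66011 Ti and 1.32022 O.
Oxygen sums to 1.97163; scaling by 3/1.97163 = 1.52158 puts the formula on 3 O.
Ti: 0.66011 × 1.52158 = 1.004 atoms per formula unit.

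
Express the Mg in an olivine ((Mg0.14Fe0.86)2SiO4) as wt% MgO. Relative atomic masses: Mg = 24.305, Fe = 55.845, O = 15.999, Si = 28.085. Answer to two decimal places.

M((Mg0.14Fe0.86)2SiO4) = 194.940 g/mol; M(MgO) = 40.304 g/mol.
Moles MgO per formula unit = 0.28 Mg ÷ 1 = 0.2800.
MgO fraction = (0.2800 × 40.304) / 194.940 = 11.285/194.940 = 0.0579.

5.79 wt%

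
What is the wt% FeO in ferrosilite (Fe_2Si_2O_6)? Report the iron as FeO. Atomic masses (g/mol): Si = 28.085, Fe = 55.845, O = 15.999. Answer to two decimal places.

54.46 wt%

Formula mass = 263.854 g/mol.
2 Fe → 2.0000 mol FeO per formula unit; M(FeO) = 71.844, so FeO mass = 143.688 g.
143.688/263.854 × 100 = 54.46 wt%.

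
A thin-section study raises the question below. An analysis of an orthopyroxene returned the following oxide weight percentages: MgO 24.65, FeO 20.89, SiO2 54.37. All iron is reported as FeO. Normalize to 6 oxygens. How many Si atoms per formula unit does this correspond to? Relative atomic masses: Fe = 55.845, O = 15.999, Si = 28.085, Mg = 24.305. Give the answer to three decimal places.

MgO: 24.65/40.304 = 0.61160 mol → 0.61160 mol Mg, 0.61160 mol O.
FeO: 20.89/71.844 = 0.29077 mol → 0.29077 mol Fe, 0.29077 mol O.
SiO2: 54.37/60.083 = 0.90491 mol → 0.90491 mol Si, 1.80982 mol O.
Total oxygen = 2.71219 mol. Normalization factor = 6/2.71219 = 2.21223.
Si per 6 O = 0.90491 × 2.21223 = 2.002.

2.002 Si apfu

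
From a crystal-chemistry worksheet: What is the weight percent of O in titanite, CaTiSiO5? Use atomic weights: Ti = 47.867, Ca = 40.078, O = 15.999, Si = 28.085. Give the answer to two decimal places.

M(CaTiSiO5) = 196.025 g/mol.
O contributes 5 × 15.999 = 79.995 g per mole.
79.995/196.025 = 0.4081 → 40.81%.

40.81 mass %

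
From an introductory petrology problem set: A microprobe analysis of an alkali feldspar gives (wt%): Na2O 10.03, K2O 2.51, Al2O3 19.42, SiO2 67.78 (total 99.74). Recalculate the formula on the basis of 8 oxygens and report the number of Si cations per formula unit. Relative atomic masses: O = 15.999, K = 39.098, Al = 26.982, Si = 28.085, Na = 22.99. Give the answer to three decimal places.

2.992 Si apfu

Na2O (M=61.979): mol = 0.16183; Na = 0.32366, O = 0.16183.
K2O (M=94.195): mol = 0.02665; K = 0.05330, O = 0.02665.
Al2O3 (M=101.961): mol = 0.19046; Al = 0.38092, O = 0.57138.
SiO2 (M=60.083): mol = 1.12811; Si = 1.12811, O = 2.25622.
ΣO = 3.01608; factor = 8/ΣO = 2.65245.
Si apfu = 1.12811 × 2.65245 = 2.992.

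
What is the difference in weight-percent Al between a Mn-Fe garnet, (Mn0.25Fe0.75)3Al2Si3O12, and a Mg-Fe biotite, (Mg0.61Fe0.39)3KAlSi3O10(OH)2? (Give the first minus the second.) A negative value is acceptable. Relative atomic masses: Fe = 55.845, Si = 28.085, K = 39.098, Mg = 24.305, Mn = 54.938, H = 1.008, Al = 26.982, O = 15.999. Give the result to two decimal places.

4.92 percentage points

Al in (Mn0.25Fe0.75)3Al2Si3O12: molar mass 497.062 g/mol; 2×26.982 = 53.964 g → 10.86 wt%.
Al in (Mg0.61Fe0.39)3KAlSi3O10(OH)2: molar mass 454.156 g/mol; 1×26.982 = 26.982 g → 5.94 wt%.
Difference = 10.86 − 5.94 = 4.92 percentage points.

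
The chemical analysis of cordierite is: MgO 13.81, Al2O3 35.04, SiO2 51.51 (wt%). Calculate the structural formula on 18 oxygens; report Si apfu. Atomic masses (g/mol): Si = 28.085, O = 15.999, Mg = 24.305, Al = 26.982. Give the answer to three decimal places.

4.997 Si apfu

MgO (M=40.304): mol = 0.34265; Mg = 0.34265, O = 0.34265.
Al2O3 (M=101.961): mol = 0.34366; Al = 0.68732, O = 1.03098.
SiO2 (M=60.083): mol = 0.85731; Si = 0.85731, O = 1.71462.
ΣO = 3.08825; factor = 18/ΣO = 5.82854.
Si apfu = 0.85731 × 5.82854 = 4.997.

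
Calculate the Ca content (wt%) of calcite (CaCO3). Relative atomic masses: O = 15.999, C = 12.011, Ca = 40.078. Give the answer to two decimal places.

M(CaCO3) = 100.086 g/mol.
Ca contributes 1 × 40.078 = 40.078 g per mole.
40.078/100.086 = 0.4004 → 40.04%.

40.04 wt%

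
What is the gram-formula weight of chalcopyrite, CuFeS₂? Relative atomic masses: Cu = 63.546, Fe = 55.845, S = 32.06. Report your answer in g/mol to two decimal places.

183.51 g/mol

The formula mass is the sum 1*63.546 + 1*55.845 + 2*32.06.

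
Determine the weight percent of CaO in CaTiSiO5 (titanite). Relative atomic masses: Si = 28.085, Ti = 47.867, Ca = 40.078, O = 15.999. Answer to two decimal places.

28.61 wt%

Molar mass of CaTiSiO5 = 1×40.078 + 1×47.867 + 1×28.085 + 5×15.999 = 196.025 g/mol.
Each formula unit contains 1 Ca, equivalent to 1/1 = 1.0000 mol CaO.
M(CaO) = 1×40.078 + 1×15.999 = 56.077 g/mol.
Mass of CaO per formula unit = 1.0000 × 56.077 = 56.077 g.
CaO wt% = 56.077 / 196.025 × 100 = 28.61%.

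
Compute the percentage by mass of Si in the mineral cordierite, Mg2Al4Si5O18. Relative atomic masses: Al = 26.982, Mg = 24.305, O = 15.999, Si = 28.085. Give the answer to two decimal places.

Formula mass = 2*24.305 + 4*26.982 + 5*28.085 + 18*15.999 = 584.945 g/mol, of which 140.425 g is Si.
So Si makes up 140.425/584.945 = 0.2401 of the mass, i.e. 24.01%.

24.01 weight percent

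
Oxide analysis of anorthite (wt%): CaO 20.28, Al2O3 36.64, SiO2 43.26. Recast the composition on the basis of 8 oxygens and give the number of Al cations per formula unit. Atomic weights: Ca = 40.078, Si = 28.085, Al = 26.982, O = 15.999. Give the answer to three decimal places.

CaO (M=56.077): mol = 0.36165; Ca = 0.36165, O = 0.36165.
Al2O3 (M=101.961): mol = 0.35935; Al = 0.71870, O = 1.07805.
SiO2 (M=60.083): mol = 0.72000; Si = 0.72000, O = 1.44000.
ΣO = 2.87970; factor = 8/ΣO = 2.77807.
Al apfu = 0.71870 × 2.77807 = 1.997.

1.997 Al apfu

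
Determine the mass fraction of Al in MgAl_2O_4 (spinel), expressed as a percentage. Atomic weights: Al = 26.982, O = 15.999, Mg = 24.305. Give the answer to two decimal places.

37.93 weight percent

Formula mass = 1*24.305 + 2*26.982 + 4*15.999 = 142.265 g/mol, of which 53.964 g is Al.
So Al makes up 53.964/142.265 = 0.3793 of the mass, i.e. 37.93%.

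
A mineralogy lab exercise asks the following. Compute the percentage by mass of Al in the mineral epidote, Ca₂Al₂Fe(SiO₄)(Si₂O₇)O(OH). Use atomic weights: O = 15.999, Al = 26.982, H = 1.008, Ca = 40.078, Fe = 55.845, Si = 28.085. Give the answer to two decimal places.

M(Ca₂Al₂Fe(SiO₄)(Si₂O₇)O(OH)) = 483.215 g/mol.
Al contributes 2 × 26.982 = 53.964 g per mole.
53.964/483.215 = 0.1117 → 11.17%.

11.17 wt%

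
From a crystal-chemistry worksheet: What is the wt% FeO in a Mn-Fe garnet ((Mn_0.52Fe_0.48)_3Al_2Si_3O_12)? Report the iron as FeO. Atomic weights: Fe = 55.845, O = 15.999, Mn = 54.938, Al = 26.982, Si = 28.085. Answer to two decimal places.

20.84 wt%

Formula mass = 496.327 g/mol.
1.44 Fe → 1.4400 mol FeO per formula unit; M(FeO) = 71.844, so FeO mass = 103.455 g.
103.455/496.327 × 100 = 20.84 wt%.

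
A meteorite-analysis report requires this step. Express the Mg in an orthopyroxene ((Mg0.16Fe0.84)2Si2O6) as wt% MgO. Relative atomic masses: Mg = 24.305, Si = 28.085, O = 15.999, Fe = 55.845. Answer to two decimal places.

5.08 wt%

Molar mass of (Mg0.16Fe0.84)2Si2O6 = 0.32*24.305 + 1.68*55.845 + 2*28.085 + 6*15.999 = 253.761 g/mol.
Each formula unit contains 0.32 Mg, equivalent to 0.32/1 = 0.3200 mol MgO.
M(MgO) = 1×24.305 + 1×15.999 = 40.304 g/mol.
Mass of MgO per formula unit = 0.3200 × 40.304 = 12.897 g.
MgO wt% = 12.897 / 253.761 × 100 = 5.08%.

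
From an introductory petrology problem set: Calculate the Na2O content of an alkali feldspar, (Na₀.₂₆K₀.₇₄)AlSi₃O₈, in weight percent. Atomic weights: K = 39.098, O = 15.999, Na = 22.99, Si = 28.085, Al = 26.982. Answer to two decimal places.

Molar mass of (Na₀.₂₆K₀.₇₄)AlSi₃O₈ = 0.26×22.99 + 0.74×39.098 + 1×26.982 + 3×28.085 + 8×15.999 = 274.139 g/mol.
Each formula unit contains 0.26 Na, equivalent to 0.26/2 = 0.1300 mol Na2O.
M(Na2O) = 2×22.99 + 1×15.999 = 61.979 g/mol.
Mass of Na2O per formula unit = 0.1300 × 61.979 = 8.057 g.
Na2O wt% = 8.057 / 274.139 × 100 = 2.94%.

2.94 wt%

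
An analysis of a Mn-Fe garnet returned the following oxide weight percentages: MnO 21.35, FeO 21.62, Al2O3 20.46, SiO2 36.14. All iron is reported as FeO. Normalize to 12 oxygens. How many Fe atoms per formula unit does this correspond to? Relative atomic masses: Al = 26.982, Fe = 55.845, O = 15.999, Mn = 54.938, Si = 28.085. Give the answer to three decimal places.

1.500 Fe apfu

21.35 wt% MnO ÷ 70.937 g/mol = 0.30097 mol, giving 0.30097 Mn and 0.30097 O.
21.62 wt% FeO ÷ 71.844 g/mol = 0.30093 mol, giving 0.30093 Fe and 0.30093 O.
20.46 wt% Al2O3 ÷ 101.961 g/mol = 0.20066 mol, giving 0.40132 Al and 0.60198 O.
36.14 wt% SiO2 ÷ 60.083 g/mol = 0.60150 mol, giving 0.60150 Si and 1.20300 O.
Oxygen sums to 2.40688; scaling by 12/2.40688 = 4.98571 puts the formula on 12 O.
Fe: 0.30093 × 4.98571 = 1.500 atoms per formula unit.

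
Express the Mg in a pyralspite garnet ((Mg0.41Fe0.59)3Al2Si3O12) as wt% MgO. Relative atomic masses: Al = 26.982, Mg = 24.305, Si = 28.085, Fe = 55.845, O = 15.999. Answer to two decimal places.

Molar mass of (Mg0.41Fe0.59)3Al2Si3O12 = 1.23*24.305 + 1.77*55.845 + 2*26.982 + 3*28.085 + 12*15.999 = 458.948 g/mol.
Each formula unit contains 1.23 Mg, equivalent to 1.23/1 = 1.2300 mol MgO.
M(MgO) = 1×24.305 + 1×15.999 = 40.304 g/mol.
Mass of MgO per formula unit = 1.2300 × 40.304 = 49.574 g.
MgO wt% = 49.574 / 458.948 × 100 = 10.80%.

10.80 wt%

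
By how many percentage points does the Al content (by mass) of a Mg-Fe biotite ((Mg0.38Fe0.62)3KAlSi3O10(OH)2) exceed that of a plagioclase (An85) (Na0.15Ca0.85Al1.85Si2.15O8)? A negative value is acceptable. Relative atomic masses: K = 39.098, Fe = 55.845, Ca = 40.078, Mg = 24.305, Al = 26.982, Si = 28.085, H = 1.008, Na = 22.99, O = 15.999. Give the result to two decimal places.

First mineral: 26.982 g Al in 475.918 g formula = 5.67 wt% Al.
Second mineral: 49.917 g Al in 275.806 g formula = 18.10 wt% Al.
5.67% − 18.10% gives a difference of -12.43 percentage points.

-12.43 percentage points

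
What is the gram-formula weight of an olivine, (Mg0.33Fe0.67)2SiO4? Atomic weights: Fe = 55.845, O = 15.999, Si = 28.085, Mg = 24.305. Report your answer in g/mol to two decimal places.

The formula mass is the sum 0.66×24.305 + 1.34×55.845 + 1×28.085 + 4×15.999.

182.95 g/mol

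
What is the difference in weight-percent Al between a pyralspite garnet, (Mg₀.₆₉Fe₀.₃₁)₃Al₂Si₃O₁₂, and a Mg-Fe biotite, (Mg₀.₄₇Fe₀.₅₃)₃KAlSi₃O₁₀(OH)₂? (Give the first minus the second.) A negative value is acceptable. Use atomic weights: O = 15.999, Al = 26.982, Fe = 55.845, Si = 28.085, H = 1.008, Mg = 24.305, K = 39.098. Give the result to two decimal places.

Al in (Mg₀.₆₉Fe₀.₃₁)₃Al₂Si₃O₁₂: molar mass 432.454 g/mol; 2×26.982 = 53.964 g → 12.48 wt%.
Al in (Mg₀.₄₇Fe₀.₅₃)₃KAlSi₃O₁₀(OH)₂: molar mass 467.403 g/mol; 1×26.982 = 26.982 g → 5.77 wt%.
Difference = 12.48 − 5.77 = 6.71 percentage points.

6.71 percentage points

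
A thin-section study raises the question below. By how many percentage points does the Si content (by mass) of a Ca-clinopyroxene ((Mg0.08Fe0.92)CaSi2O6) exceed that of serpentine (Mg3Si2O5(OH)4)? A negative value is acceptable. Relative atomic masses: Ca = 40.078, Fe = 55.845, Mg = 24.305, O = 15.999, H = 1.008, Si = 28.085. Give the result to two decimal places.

2.60 percentage points

M((Mg0.08Fe0.92)CaSi2O6) = 245.564 g/mol, so wt% Si = 56.170/245.564 × 100 = 22.87%.
M(Mg3Si2O5(OH)4) = 277.108 g/mol, so wt% Si = 56.170/277.108 × 100 = 20.27%.
22.87 − 20.27 = 2.60 pp.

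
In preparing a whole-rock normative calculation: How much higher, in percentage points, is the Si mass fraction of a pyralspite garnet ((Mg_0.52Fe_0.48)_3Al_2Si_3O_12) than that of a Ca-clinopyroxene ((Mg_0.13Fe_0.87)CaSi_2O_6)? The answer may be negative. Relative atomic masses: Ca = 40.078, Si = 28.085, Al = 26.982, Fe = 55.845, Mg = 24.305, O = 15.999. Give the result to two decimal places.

Si in (Mg_0.52Fe_0.48)_3Al_2Si_3O_12: molar mass 448.540 g/mol; 3×28.085 = 84.255 g → 18.78 wt%.
Si in (Mg_0.13Fe_0.87)CaSi_2O_6: molar mass 243.987 g/mol; 2×28.085 = 56.170 g → 23.02 wt%.
Difference = 18.78 − 23.02 = -4.24 percentage points.

-4.24 percentage points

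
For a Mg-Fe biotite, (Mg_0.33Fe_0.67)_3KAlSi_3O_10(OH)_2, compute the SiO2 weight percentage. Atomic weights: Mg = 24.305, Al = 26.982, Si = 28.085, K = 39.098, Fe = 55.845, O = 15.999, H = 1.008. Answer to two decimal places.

37.50 wt%

Formula mass = 480.649 g/mol.
3 Si → 3.0000 mol SiO2 per formula unit; M(SiO2) = 60.083, so SiO2 mass = 180.249 g.
180.249/480.649 × 100 = 37.50 wt%.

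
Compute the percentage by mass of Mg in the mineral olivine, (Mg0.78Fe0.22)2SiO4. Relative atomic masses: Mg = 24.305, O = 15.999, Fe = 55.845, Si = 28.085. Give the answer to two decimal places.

24.53 wt%

Molar mass of (Mg0.78Fe0.22)2SiO4: 1.56·24.305 + 0.44·55.845 + 1·28.085 + 4·15.999 = 154.569 g/mol.
Mass of Mg per formula unit: 1.56 × 24.305 = 37.916 g.
Weight fraction Mg = 37.916 / 154.569 = 0.2453.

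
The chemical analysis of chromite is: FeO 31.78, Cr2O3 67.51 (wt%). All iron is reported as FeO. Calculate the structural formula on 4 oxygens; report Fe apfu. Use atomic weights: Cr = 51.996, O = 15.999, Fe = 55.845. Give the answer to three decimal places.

0.997 Fe apfu

31.78 wt% FeO ÷ 71.844 g/mol = 0.44235 mol, giving 0.44235 Fe and 0.44235 O.
67.51 wt% Cr2O3 ÷ 151.989 g/mol = 0.44418 mol, giving 0.88836 Cr and 1.33254 O.
Oxygen sums to 1.77489; scaling by 4/1.77489 = 2.25366 puts the formula on 4 O.
Fe: 0.44235 × 2.25366 = 0.997 atoms per formula unit.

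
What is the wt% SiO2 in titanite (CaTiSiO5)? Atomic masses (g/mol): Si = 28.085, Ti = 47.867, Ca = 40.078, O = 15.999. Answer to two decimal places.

M(CaTiSiO5) = 196.025 g/mol; M(SiO2) = 60.083 g/mol.
Moles SiO2 per formula unit = 1 Si ÷ 1 = 1.0000.
SiO2 fraction = (1.0000 × 60.083) / 196.025 = 60.083/196.025 = 0.3065.

30.65 wt%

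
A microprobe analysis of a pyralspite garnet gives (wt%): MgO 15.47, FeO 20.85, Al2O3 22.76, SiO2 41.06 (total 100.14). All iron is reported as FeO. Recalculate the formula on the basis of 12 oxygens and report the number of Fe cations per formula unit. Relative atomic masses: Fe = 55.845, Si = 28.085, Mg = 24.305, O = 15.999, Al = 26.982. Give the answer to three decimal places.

15.47 wt% MgO ÷ 40.304 g/mol = 0.38383 mol, giving 0.38383 Mg and 0.38383 O.
20.85 wt% FeO ÷ 71.844 g/mol = 0.29021 mol, giving 0.29021 Fe and 0.29021 O.
22.76 wt% Al2O3 ÷ 101.961 g/mol = 0.22322 mol, giving 0.44644 Al and 0.66966 O.
41.06 wt% SiO2 ÷ 60.083 g/mol = 0.68339 mol, giving 0.68339 Si and 1.36678 O.
Oxygen sums to 2.71048; scaling by 12/2.71048 = 4.42726 puts the formula on 12 O.
Fe: 0.29021 × 4.42726 = 1.285 atoms per formula unit.

1.285 Fe apfu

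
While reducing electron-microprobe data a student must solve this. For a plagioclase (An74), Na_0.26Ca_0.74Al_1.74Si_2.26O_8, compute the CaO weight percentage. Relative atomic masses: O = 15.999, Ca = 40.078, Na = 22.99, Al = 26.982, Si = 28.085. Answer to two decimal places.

Formula mass = 274.048 g/mol.
0.74 Ca → 0.7400 mol CaO per formula unit; M(CaO) = 56.077, so CaO mass = 41.497 g.
41.497/274.048 × 100 = 15.14 wt%.

15.14 wt%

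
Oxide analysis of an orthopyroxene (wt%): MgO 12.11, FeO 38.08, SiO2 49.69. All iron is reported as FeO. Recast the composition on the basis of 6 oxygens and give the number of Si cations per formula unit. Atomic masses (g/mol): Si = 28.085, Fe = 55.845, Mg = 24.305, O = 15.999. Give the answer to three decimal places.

1.997 Si apfu

MgO: 12.11/40.304 = 0.30047 mol → 0.30047 mol Mg, 0.30047 mol O.
FeO: 38.08/71.844 = 0.53004 mol → 0.53004 mol Fe, 0.53004 mol O.
SiO2: 49.69/60.083 = 0.82702 mol → 0.82702 mol Si, 1.65404 mol O.
Total oxygen = 2.48455 mol. Normalization factor = 6/2.48455 = 2.41492.
Si per 6 O = 0.82702 × 2.41492 = 1.997.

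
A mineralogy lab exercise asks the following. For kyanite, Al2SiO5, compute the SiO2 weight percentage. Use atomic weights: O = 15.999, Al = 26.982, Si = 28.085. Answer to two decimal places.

37.08 wt%

Molar mass of Al2SiO5 = 2×26.982 + 1×28.085 + 5×15.999 = 162.044 g/mol.
Each formula unit contains 1 Si, equivalent to 1/1 = 1.0000 mol SiO2.
M(SiO2) = 1×28.085 + 2×15.999 = 60.083 g/mol.
Mass of SiO2 per formula unit = 1.0000 × 60.083 = 60.083 g.
SiO2 wt% = 60.083 / 162.044 × 100 = 37.08%.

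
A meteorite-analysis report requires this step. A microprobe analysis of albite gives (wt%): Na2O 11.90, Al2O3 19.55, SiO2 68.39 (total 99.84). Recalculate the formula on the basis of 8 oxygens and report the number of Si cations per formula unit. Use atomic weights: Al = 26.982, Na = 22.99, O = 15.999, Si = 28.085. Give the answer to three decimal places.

2.992 Si apfu

11.90 wt% Na2O ÷ 61.979 g/mol = 0.19200 mol, giving 0.38400 Na and 0.19200 O.
19.55 wt% Al2O3 ÷ 101.961 g/mol = 0.19174 mol, giving 0.38348 Al and 0.57522 O.
68.39 wt% SiO2 ÷ 60.083 g/mol = 1.13826 mol, giving 1.13826 Si and 2.27652 O.
Oxygen sums to 3.04374; scaling by 8/3.04374 = 2.62835 puts the formula on 8 O.
Si: 1.13826 × 2.62835 = 2.992 atoms per formula unit.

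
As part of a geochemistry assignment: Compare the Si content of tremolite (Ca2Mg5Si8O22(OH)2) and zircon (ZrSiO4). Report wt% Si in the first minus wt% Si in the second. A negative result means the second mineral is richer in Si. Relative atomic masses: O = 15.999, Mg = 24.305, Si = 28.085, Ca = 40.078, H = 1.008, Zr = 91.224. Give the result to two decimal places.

M(Ca2Mg5Si8O22(OH)2) = 812.353 g/mol, so wt% Si = 224.680/812.353 × 100 = 27.66%.
M(ZrSiO4) = 183.305 g/mol, so wt% Si = 28.085/183.305 × 100 = 15.32%.
27.66 − 15.32 = 12.34 pp.

12.34 percentage points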